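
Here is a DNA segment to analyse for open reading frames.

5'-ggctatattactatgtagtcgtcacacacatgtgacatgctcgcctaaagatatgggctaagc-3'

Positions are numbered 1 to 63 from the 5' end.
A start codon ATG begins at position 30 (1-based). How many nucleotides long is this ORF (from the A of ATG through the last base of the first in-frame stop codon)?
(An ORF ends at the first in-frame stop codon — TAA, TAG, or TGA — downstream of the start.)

6

Codons from position 30: ATG (30–32), TGA (33–35).
TGA is the first in-frame stop; ORF spans 30–35, 6 nucleotides.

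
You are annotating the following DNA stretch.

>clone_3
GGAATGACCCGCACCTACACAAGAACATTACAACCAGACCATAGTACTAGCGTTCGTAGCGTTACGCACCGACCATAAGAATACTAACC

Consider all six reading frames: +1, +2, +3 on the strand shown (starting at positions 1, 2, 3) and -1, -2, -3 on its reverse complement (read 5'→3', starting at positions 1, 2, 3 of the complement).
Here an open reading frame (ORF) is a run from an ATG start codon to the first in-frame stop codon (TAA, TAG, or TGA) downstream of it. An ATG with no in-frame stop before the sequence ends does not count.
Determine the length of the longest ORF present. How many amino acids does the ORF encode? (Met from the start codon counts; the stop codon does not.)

Reverse complement (5'→3'): GGTTAGTATTCTTATGGTCGGTGCGTAACGCTACGAACGCTAGTACTATGGTCTGGTTGTAATGTTCTTGTGTAGGTGCGGGTCATTCC
Frame +1: GGA ATG ACC CGC ACC TAC ACA AGA ACA TTA CAA CCA GAC CAT AGT ACT AGC GTT CGT AGC GTT ACG CAC CGA CCA TAA GAA TAC TAA — ATG at 4, stop TAA at 76 → 75 nt.
Frame +2: GAA TGA CCC GCA CCT ACA CAA GAA CAT TAC AAC CAG ACC ATA GTA CTA GCG TTC GTA GCG TTA CGC ACC GAC CAT AAG AAT ACT AAC — no ATG→stop ORF.
Frame +3: AAT GAC CCG CAC CTA CAC AAG AAC ATT ACA ACC AGA CCA TAG TAC TAG CGT TCG TAG CGT TAC GCA CCG ACC ATA AGA ATA CTA ACC — no ATG→stop ORF.
Frame -1: GGT TAG TAT TCT TAT GGT CGG TGC GTA ACG CTA CGA ACG CTA GTA CTA TGG TCT GGT TGT AAT GTT CTT GTG TAG GTG CGG GTC ATT — no ATG→stop ORF.
Frame -2: GTT AGT ATT CTT ATG GTC GGT GCG TAA CGC TAC GAA CGC TAG TAC TAT GGT CTG GTT GTA ATG TTC TTG TGT AGG TGC GGG TCA TTC — ATG at 14, stop TAA at 26 → 15 nt.
Frame -3: TTA GTA TTC TTA TGG TCG GTG CGT AAC GCT ACG AAC GCT AGT ACT ATG GTC TGG TTG TAA TGT TCT TGT GTA GGT GCG GGT CAT TCC — ATG at 48, stop TAA at 60 → 15 nt.
Longest: frame +1, positions 4–78, 75 nt = 25 codons = 24 aa. → 24 amino acids.

24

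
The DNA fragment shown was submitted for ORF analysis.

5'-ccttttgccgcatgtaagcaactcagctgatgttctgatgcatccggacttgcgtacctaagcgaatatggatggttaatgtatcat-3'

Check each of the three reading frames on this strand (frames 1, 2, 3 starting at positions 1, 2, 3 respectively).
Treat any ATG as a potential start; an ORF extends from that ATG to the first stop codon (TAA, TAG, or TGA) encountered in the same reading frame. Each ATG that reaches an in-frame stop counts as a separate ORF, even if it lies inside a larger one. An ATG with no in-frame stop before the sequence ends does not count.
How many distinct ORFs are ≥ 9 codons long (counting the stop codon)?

0

Frame 1: CCT TTT GCC GCA TGT AAG CAA CTC AGC TGA TGT TCT GAT GCA TCC GGA CTT GCG TAC CTA AGC GAA TAT GGA TGG TTA ATG TAT CAT — no ATG→stop ORF.
Frame 2: CTT TTG CCG CAT GTA AGC AAC TCA GCT GAT GTT CTG ATG CAT CCG GAC TTG CGT ACC TAA GCG AAT ATG GAT GGT TAA TGT ATC — ATG at 38, stop TAA at 59 → 24 nt; ATG at 68, stop TAA at 77 → 12 nt.
Frame 3: TTT TGC CGC ATG TAA GCA ACT CAG CTG ATG TTC TGA TGC ATC CGG ACT TGC GTA CCT AAG CGA ATA TGG ATG GTT AAT GTA TCA — ATG at 12, stop TAA at 15 → 6 nt; ATG at 30, stop TGA at 36 → 9 nt.
No ORF reaches 9 codons. Count = 0.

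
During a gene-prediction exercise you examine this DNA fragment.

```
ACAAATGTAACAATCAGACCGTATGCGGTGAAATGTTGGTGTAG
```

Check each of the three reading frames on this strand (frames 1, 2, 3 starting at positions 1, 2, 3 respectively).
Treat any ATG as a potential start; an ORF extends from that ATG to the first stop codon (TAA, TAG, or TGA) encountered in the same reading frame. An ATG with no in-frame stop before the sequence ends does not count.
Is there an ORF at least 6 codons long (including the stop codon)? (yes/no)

Frame 1: ACA AAT GTA ACA ATC AGA CCG TAT GCG GTG AAA TGT TGG TGT — no ATG→stop ORF.
Frame 2: CAA ATG TAA CAA TCA GAC CGT ATG CGG TGA AAT GTT GGT GTA — ATG at 5, stop TAA at 8 → 6 nt; ATG at 23, stop TGA at 29 → 9 nt.
Frame 3: AAA TGT AAC AAT CAG ACC GTA TGC GGT GAA ATG TTG GTG TAG — ATG at 33, stop TAG at 42 → 12 nt.
Largest ORF found is 4 codons < 6, so no.

no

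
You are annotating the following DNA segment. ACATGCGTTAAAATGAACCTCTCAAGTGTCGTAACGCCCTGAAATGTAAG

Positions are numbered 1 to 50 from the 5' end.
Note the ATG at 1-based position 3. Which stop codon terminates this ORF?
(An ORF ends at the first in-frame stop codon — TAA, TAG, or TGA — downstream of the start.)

Codons from position 3: ATG (3–5), CGT (6–8), TAA (9–11).
The first in-frame stop codon is TAA.

TAA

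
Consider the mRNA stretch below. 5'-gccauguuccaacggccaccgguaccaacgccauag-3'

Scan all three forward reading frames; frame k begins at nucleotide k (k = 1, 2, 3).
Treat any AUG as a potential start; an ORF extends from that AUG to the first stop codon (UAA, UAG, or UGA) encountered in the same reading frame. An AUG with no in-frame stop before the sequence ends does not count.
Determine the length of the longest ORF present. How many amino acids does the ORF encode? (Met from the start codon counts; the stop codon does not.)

Frame 1: GCC AUG UUC CAA CGG CCA CCG GUA CCA ACG CCA UAG — AUG at 4, stop UAG at 34 → 33 nt.
Frame 2: CCA UGU UCC AAC GGC CAC CGG UAC CAA CGC CAU — no AUG→stop ORF.
Frame 3: CAU GUU CCA ACG GCC ACC GGU ACC AAC GCC AUA — no AUG→stop ORF.
Longest: frame 1, positions 4–36, 33 nt = 11 codons = 10 aa. → 10 amino acids.

10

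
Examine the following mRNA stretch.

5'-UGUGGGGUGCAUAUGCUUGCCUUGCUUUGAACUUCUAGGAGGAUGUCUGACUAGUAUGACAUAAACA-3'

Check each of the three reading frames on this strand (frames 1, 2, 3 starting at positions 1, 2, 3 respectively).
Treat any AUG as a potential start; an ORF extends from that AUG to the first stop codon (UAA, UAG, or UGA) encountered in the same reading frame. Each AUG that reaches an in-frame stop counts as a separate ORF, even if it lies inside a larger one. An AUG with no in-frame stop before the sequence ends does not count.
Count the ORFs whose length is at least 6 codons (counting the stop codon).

1

Frame 1: UGU GGG GUG CAU AUG CUU GCC UUG CUU UGA ACU UCU AGG AGG AUG UCU GAC UAG UAU GAC AUA AAC — AUG at 13, stop UGA at 28 → 18 nt; AUG at 43, stop UAG at 52 → 12 nt.
Frame 2: GUG GGG UGC AUA UGC UUG CCU UGC UUU GAA CUU CUA GGA GGA UGU CUG ACU AGU AUG ACA UAA ACA — AUG at 56, stop UAA at 62 → 9 nt.
Frame 3: UGG GGU GCA UAU GCU UGC CUU GCU UUG AAC UUC UAG GAG GAU GUC UGA CUA GUA UGA CAU AAA — no AUG→stop ORF.
ORFs ≥ 6 codons: frame 1 13–30 (6 codons). Count = 1.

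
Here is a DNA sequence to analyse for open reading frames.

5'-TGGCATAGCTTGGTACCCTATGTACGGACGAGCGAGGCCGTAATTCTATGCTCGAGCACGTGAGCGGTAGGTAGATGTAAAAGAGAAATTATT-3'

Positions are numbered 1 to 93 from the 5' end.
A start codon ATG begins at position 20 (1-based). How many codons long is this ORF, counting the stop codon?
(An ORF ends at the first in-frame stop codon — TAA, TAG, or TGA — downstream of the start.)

Codons from position 20: ATG (20–22), TAC (23–25), GGA (26–28), CGA (29–31), GCG (32–34), AGG (35–37), CCG (38–40), TAA (41–43).
TAA is the first in-frame stop; that's 8 codons including the stop.

8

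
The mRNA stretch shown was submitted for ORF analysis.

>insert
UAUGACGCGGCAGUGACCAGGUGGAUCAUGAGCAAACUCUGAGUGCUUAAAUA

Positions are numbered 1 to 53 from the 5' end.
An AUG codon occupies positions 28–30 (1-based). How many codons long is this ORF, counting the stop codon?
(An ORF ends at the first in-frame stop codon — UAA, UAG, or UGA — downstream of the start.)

5

Codons from position 28: AUG (28–30), AGC (31–33), AAA (34–36), CUC (37–39), UGA (40–42).
UGA is the first in-frame stop; that's 5 codons including the stop.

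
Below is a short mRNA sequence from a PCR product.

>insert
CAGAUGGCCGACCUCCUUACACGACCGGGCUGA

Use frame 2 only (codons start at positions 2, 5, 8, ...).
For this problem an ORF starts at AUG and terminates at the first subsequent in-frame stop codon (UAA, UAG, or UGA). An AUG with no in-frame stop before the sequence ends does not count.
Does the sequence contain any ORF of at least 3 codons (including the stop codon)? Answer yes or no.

no

Frame 2: AGA UGG CCG ACC UCC UUA CAC GAC CGG GCU — no AUG→stop ORF.
Largest ORF found is 0 codons < 3, so no.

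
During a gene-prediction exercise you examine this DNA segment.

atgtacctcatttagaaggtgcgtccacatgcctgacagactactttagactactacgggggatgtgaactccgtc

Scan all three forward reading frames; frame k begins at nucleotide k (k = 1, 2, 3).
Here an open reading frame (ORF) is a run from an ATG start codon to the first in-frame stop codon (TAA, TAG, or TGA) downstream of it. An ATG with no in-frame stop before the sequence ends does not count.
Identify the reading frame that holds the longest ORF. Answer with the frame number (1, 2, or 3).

Frame 1: ATG TAC CTC ATT TAG AAG GTG CGT CCA CAT GCC TGA CAG ACT ACT TTA GAC TAC TAC GGG GGA TGT GAA CTC CGT — ATG at 1, stop TAG at 13 → 15 nt.
Frame 2: TGT ACC TCA TTT AGA AGG TGC GTC CAC ATG CCT GAC AGA CTA CTT TAG ACT ACT ACG GGG GAT GTG AAC TCC GTC — ATG at 29, stop TAG at 47 → 21 nt.
Frame 3: GTA CCT CAT TTA GAA GGT GCG TCC ACA TGC CTG ACA GAC TAC TTT AGA CTA CTA CGG GGG ATG TGA ACT CCG — ATG at 63, stop TGA at 66 → 6 nt.
Longest ORF is 21 nt in frame 2 (positions 29–49).

2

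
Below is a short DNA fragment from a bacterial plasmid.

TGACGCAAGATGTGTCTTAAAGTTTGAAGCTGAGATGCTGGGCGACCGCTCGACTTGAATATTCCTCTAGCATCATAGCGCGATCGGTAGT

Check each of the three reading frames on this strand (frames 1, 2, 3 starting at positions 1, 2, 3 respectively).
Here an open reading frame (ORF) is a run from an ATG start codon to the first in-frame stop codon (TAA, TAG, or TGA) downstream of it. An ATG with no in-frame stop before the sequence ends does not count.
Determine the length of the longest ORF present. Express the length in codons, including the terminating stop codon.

Frame 1: TGA CGC AAG ATG TGT CTT AAA GTT TGA AGC TGA GAT GCT GGG CGA CCG CTC GAC TTG AAT ATT CCT CTA GCA TCA TAG CGC GAT CGG TAG — ATG at 10, stop TGA at 25 → 18 nt.
Frame 2: GAC GCA AGA TGT GTC TTA AAG TTT GAA GCT GAG ATG CTG GGC GAC CGC TCG ACT TGA ATA TTC CTC TAG CAT CAT AGC GCG ATC GGT AGT — ATG at 35, stop TGA at 56 → 24 nt.
Frame 3: ACG CAA GAT GTG TCT TAA AGT TTG AAG CTG AGA TGC TGG GCG ACC GCT CGA CTT GAA TAT TCC TCT AGC ATC ATA GCG CGA TCG GTA — no ATG→stop ORF.
Longest: frame 2, positions 35–58, 24 nt = 8 codons = 7 aa. → 8 codons.

8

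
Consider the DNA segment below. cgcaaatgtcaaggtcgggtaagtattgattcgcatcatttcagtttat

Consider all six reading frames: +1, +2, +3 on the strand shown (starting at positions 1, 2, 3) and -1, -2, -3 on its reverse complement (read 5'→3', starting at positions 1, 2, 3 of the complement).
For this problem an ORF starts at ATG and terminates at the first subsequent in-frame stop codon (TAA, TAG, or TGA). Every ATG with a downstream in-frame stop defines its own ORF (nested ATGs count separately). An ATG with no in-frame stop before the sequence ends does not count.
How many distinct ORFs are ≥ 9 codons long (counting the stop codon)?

0

Reverse complement (5'→3'): ATAAACTGAAATGATGCGAATCAATACTTACCCGACCTTGACATTTGCG
Frame +1: CGC AAA TGT CAA GGT CGG GTA AGT ATT GAT TCG CAT CAT TTC AGT TTA — no ATG→stop ORF.
Frame +2: GCA AAT GTC AAG GTC GGG TAA GTA TTG ATT CGC ATC ATT TCA GTT TAT — no ATG→stop ORF.
Frame +3: CAA ATG TCA AGG TCG GGT AAG TAT TGA TTC GCA TCA TTT CAG TTT — ATG at 6, stop TGA at 27 → 24 nt.
Frame -1: ATA AAC TGA AAT GAT GCG AAT CAA TAC TTA CCC GAC CTT GAC ATT TGC — no ATG→stop ORF.
Frame -2: TAA ACT GAA ATG ATG CGA ATC AAT ACT TAC CCG ACC TTG ACA TTT GCG — no ATG→stop ORF.
Frame -3: AAA CTG AAA TGA TGC GAA TCA ATA CTT ACC CGA CCT TGA CAT TTG — no ATG→stop ORF.
No ORF reaches 9 codons. Count = 0.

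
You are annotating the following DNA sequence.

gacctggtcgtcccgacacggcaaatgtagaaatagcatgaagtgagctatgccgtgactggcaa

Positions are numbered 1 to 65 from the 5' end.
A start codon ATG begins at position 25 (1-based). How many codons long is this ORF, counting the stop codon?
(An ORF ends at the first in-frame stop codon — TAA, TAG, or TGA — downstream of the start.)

Codons from position 25: ATG (25–27), TAG (28–30).
TAG is the first in-frame stop; that's 2 codons including the stop.

2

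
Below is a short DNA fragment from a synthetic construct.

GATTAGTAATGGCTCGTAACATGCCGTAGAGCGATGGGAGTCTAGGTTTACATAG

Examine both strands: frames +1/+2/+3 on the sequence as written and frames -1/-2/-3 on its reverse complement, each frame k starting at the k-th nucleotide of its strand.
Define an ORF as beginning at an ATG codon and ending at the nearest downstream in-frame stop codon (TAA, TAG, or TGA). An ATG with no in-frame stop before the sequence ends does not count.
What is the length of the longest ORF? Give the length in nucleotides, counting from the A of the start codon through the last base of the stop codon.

21

Reverse complement (5'→3'): CTATGTAAACCTAGACTCCCATCGCTCTACGGCATGTTACGAGCCATTACTAATC
Frame +1: GAT TAG TAA TGG CTC GTA ACA TGC CGT AGA GCG ATG GGA GTC TAG GTT TAC ATA — ATG at 34, stop TAG at 43 → 12 nt.
Frame +2: ATT AGT AAT GGC TCG TAA CAT GCC GTA GAG CGA TGG GAG TCT AGG TTT ACA TAG — no ATG→stop ORF.
Frame +3: TTA GTA ATG GCT CGT AAC ATG CCG TAG AGC GAT GGG AGT CTA GGT TTA CAT — ATG at 9, stop TAG at 27 → 21 nt; ATG at 21, stop TAG at 27 → 9 nt.
Frame -1: CTA TGT AAA CCT AGA CTC CCA TCG CTC TAC GGC ATG TTA CGA GCC ATT ACT AAT — no ATG→stop ORF.
Frame -2: TAT GTA AAC CTA GAC TCC CAT CGC TCT ACG GCA TGT TAC GAG CCA TTA CTA ATC — no ATG→stop ORF.
Frame -3: ATG TAA ACC TAG ACT CCC ATC GCT CTA CGG CAT GTT ACG AGC CAT TAC TAA — ATG at 3, stop TAA at 6 → 6 nt.
Longest: frame +3, positions 9–29, 21 nt = 7 codons = 6 aa. → 21 nucleotides.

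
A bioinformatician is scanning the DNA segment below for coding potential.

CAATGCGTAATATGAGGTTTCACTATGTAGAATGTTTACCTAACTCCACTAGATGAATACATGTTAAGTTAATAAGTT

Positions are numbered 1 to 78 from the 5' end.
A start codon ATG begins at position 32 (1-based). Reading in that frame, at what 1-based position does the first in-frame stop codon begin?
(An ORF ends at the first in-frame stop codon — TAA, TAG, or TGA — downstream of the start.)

Codons from position 32: ATG (32–34), TTT (35–37), ACC (38–40), TAA (41–43).
TAA is a stop codon; it begins at position 41.

41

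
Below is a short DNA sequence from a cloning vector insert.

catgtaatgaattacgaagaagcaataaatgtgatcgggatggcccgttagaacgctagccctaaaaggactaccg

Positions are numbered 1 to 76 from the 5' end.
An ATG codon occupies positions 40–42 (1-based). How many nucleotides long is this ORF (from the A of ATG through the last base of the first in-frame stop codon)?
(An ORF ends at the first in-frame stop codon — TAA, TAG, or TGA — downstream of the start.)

12

Codons from position 40: ATG (40–42), GCC (43–45), CGT (46–48), TAG (49–51).
TAG is the first in-frame stop; ORF spans 40–51, 12 nucleotides.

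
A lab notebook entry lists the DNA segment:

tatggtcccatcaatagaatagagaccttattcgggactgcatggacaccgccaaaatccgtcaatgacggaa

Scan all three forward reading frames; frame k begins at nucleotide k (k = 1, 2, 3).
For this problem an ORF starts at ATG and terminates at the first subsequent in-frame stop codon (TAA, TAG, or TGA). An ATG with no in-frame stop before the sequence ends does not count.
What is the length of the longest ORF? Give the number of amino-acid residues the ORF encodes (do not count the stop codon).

8

Frame 1: TAT GGT CCC ATC AAT AGA ATA GAG ACC TTA TTC GGG ACT GCA TGG ACA CCG CCA AAA TCC GTC AAT GAC GGA — no ATG→stop ORF.
Frame 2: ATG GTC CCA TCA ATA GAA TAG AGA CCT TAT TCG GGA CTG CAT GGA CAC CGC CAA AAT CCG TCA ATG ACG GAA — ATG at 2, stop TAG at 20 → 21 nt.
Frame 3: TGG TCC CAT CAA TAG AAT AGA GAC CTT ATT CGG GAC TGC ATG GAC ACC GCC AAA ATC CGT CAA TGA CGG — ATG at 42, stop TGA at 66 → 27 nt.
Longest: frame 3, positions 42–68, 27 nt = 9 codons = 8 aa. → 8 amino acids.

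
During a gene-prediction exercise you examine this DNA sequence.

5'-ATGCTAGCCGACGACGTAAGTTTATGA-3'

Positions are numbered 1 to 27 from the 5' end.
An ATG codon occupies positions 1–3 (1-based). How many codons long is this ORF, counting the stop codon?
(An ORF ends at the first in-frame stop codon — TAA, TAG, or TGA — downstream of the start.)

Codons from position 1: ATG (1–3), CTA (4–6), GCC (7–9), GAC (10–12), GAC (13–15), GTA (16–18), AGT (19–21), TTA (22–24), TGA (25–27).
TGA is the first in-frame stop; that's 9 codons including the stop.

9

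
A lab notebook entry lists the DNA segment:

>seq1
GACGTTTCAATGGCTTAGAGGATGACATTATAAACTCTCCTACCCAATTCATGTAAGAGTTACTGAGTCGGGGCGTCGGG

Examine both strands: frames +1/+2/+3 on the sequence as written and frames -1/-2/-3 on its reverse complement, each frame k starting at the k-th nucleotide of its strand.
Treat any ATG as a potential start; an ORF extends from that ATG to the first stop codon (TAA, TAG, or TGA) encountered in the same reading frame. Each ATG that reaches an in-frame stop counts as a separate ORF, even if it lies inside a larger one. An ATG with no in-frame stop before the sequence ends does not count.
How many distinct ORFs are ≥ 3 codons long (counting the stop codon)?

Reverse complement (5'→3'): CCCGACGCCCCGACTCAGTAACTCTTACATGAATTGGGTAGGAGAGTTTATAATGTCATCCTCTAAGCCATTGAAACGTC
Frame +1: GAC GTT TCA ATG GCT TAG AGG ATG ACA TTA TAA ACT CTC CTA CCC AAT TCA TGT AAG AGT TAC TGA GTC GGG GCG TCG — ATG at 10, stop TAG at 16 → 9 nt; ATG at 22, stop TAA at 31 → 12 nt.
Frame +2: ACG TTT CAA TGG CTT AGA GGA TGA CAT TAT AAA CTC TCC TAC CCA ATT CAT GTA AGA GTT ACT GAG TCG GGG CGT CGG — no ATG→stop ORF.
Frame +3: CGT TTC AAT GGC TTA GAG GAT GAC ATT ATA AAC TCT CCT ACC CAA TTC ATG TAA GAG TTA CTG AGT CGG GGC GTC GGG — ATG at 51, stop TAA at 54 → 6 nt.
Frame -1: CCC GAC GCC CCG ACT CAG TAA CTC TTA CAT GAA TTG GGT AGG AGA GTT TAT AAT GTC ATC CTC TAA GCC ATT GAA ACG — no ATG→stop ORF.
Frame -2: CCG ACG CCC CGA CTC AGT AAC TCT TAC ATG AAT TGG GTA GGA GAG TTT ATA ATG TCA TCC TCT AAG CCA TTG AAA CGT — no ATG→stop ORF.
Frame -3: CGA CGC CCC GAC TCA GTA ACT CTT ACA TGA ATT GGG TAG GAG AGT TTA TAA TGT CAT CCT CTA AGC CAT TGA AAC GTC — no ATG→stop ORF.
ORFs ≥ 3 codons: frame +1 10–18 (3 codons), frame +1 22–33 (4 codons). Count = 2.

2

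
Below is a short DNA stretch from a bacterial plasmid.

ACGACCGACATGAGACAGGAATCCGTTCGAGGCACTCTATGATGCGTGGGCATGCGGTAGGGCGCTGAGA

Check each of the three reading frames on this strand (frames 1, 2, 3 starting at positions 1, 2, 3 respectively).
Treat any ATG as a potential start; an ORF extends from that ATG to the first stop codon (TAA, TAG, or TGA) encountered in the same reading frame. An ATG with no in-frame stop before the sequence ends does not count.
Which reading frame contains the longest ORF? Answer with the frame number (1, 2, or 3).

1

Frame 1: ACG ACC GAC ATG AGA CAG GAA TCC GTT CGA GGC ACT CTA TGA TGC GTG GGC ATG CGG TAG GGC GCT GAG — ATG at 10, stop TGA at 40 → 33 nt; ATG at 52, stop TAG at 58 → 9 nt.
Frame 2: CGA CCG ACA TGA GAC AGG AAT CCG TTC GAG GCA CTC TAT GAT GCG TGG GCA TGC GGT AGG GCG CTG AGA — no ATG→stop ORF.
Frame 3: GAC CGA CAT GAG ACA GGA ATC CGT TCG AGG CAC TCT ATG ATG CGT GGG CAT GCG GTA GGG CGC TGA — ATG at 39, stop TGA at 66 → 30 nt; ATG at 42, stop TGA at 66 → 27 nt.
Longest ORF is 33 nt in frame 1 (positions 10–42).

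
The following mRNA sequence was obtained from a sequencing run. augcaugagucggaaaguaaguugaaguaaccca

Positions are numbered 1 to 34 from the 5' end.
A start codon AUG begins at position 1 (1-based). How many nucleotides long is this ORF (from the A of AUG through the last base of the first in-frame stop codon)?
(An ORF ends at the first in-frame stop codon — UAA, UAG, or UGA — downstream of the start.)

Codons from position 1: AUG (1–3), CAU (4–6), GAG (7–9), UCG (10–12), GAA (13–15), AGU (16–18), AAG (19–21), UUG (22–24), AAG (25–27), UAA (28–30).
UAA is the first in-frame stop; ORF spans 1–30, 30 nucleotides.

30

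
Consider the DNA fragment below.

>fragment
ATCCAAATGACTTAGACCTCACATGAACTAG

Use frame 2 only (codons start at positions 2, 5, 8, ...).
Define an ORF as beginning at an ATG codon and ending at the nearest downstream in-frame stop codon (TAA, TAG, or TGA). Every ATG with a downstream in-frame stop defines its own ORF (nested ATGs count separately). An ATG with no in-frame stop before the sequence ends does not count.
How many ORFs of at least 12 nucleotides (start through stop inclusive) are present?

Frame 2: TCC AAA TGA CTT AGA CCT CAC ATG AAC TAG — ATG at 23, stop TAG at 29 → 9 nt.
No ORF reaches 12 nucleotides. Count = 0.

0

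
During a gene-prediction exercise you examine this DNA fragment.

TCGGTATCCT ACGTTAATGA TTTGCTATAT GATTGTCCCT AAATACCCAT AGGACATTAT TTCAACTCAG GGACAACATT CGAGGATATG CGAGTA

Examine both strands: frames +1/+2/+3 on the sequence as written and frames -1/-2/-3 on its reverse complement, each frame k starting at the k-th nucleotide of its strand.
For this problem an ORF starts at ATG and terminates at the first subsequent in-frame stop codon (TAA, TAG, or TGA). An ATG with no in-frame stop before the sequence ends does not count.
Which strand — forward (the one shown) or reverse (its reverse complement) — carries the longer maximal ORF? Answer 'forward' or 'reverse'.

Reverse complement (5'→3'): TACTCGCATATCCTCGAATGTTGTCCCTGAGTTGAAATAATGTCCTATGGGTATTTAGGGACAATCATATAGCAAATCATTAACGTAGGATACCGA
Frame +1: TCG GTA TCC TAC GTT AAT GAT TTG CTA TAT GAT TGT CCC TAA ATA CCC ATA GGA CAT TAT TTC AAC TCA GGG ACA ACA TTC GAG GAT ATG CGA GTA — no ATG→stop ORF.
Frame +2: CGG TAT CCT ACG TTA ATG ATT TGC TAT ATG ATT GTC CCT AAA TAC CCA TAG GAC ATT ATT TCA ACT CAG GGA CAA CAT TCG AGG ATA TGC GAG — ATG at 17, stop TAG at 50 → 36 nt; ATG at 29, stop TAG at 50 → 24 nt.
Frame +3: GGT ATC CTA CGT TAA TGA TTT GCT ATA TGA TTG TCC CTA AAT ACC CAT AGG ACA TTA TTT CAA CTC AGG GAC AAC ATT CGA GGA TAT GCG AGT — no ATG→stop ORF.
Frame -1: TAC TCG CAT ATC CTC GAA TGT TGT CCC TGA GTT GAA ATA ATG TCC TAT GGG TAT TTA GGG ACA ATC ATA TAG CAA ATC ATT AAC GTA GGA TAC CGA — ATG at 40, stop TAG at 70 → 33 nt.
Frame -2: ACT CGC ATA TCC TCG AAT GTT GTC CCT GAG TTG AAA TAA TGT CCT ATG GGT ATT TAG GGA CAA TCA TAT AGC AAA TCA TTA ACG TAG GAT ACC — ATG at 47, stop TAG at 56 → 12 nt.
Frame -3: CTC GCA TAT CCT CGA ATG TTG TCC CTG AGT TGA AAT AAT GTC CTA TGG GTA TTT AGG GAC AAT CAT ATA GCA AAT CAT TAA CGT AGG ATA CCG — ATG at 18, stop TGA at 33 → 18 nt.
Forward-strand max 36 nt; reverse-strand max 33 nt. The forward strand has the longer ORF.

forward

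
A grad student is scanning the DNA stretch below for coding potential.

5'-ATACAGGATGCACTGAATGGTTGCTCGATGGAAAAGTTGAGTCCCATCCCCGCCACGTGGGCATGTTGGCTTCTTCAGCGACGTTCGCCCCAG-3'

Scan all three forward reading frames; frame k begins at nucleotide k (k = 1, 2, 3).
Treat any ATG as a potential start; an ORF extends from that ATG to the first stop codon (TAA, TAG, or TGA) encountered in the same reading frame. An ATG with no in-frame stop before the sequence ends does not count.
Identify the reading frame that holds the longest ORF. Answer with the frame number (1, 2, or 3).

Frame 1: ATA CAG GAT GCA CTG AAT GGT TGC TCG ATG GAA AAG TTG AGT CCC ATC CCC GCC ACG TGG GCA TGT TGG CTT CTT CAG CGA CGT TCG CCC CAG — no ATG→stop ORF.
Frame 2: TAC AGG ATG CAC TGA ATG GTT GCT CGA TGG AAA AGT TGA GTC CCA TCC CCG CCA CGT GGG CAT GTT GGC TTC TTC AGC GAC GTT CGC CCC — ATG at 8, stop TGA at 14 → 9 nt; ATG at 17, stop TGA at 38 → 24 nt.
Frame 3: ACA GGA TGC ACT GAA TGG TTG CTC GAT GGA AAA GTT GAG TCC CAT CCC CGC CAC GTG GGC ATG TTG GCT TCT TCA GCG ACG TTC GCC CCA — no ATG→stop ORF.
Longest ORF is 24 nt in frame 2 (positions 17–40).

2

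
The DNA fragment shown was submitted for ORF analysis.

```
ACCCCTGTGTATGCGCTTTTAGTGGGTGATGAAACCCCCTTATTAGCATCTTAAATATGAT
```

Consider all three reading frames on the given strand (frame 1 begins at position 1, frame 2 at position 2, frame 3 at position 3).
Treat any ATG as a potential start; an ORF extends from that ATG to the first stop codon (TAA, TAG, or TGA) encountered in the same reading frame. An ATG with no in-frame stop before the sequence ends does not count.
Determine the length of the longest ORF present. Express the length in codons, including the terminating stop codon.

6

Frame 1: ACC CCT GTG TAT GCG CTT TTA GTG GGT GAT GAA ACC CCC TTA TTA GCA TCT TAA ATA TGA — no ATG→stop ORF.
Frame 2: CCC CTG TGT ATG CGC TTT TAG TGG GTG ATG AAA CCC CCT TAT TAG CAT CTT AAA TAT GAT — ATG at 11, stop TAG at 20 → 12 nt; ATG at 29, stop TAG at 44 → 18 nt.
Frame 3: CCC TGT GTA TGC GCT TTT AGT GGG TGA TGA AAC CCC CTT ATT AGC ATC TTA AAT ATG — no ATG→stop ORF.
Longest: frame 2, positions 29–46, 18 nt = 6 codons = 5 aa. → 6 codons.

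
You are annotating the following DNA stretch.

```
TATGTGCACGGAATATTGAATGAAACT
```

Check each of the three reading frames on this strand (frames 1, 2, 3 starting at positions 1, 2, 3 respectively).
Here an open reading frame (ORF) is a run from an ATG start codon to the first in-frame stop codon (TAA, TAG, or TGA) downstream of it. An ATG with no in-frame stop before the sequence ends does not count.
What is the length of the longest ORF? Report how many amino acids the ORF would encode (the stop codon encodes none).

5

Frame 1: TAT GTG CAC GGA ATA TTG AAT GAA ACT — no ATG→stop ORF.
Frame 2: ATG TGC ACG GAA TAT TGA ATG AAA — ATG at 2, stop TGA at 17 → 18 nt.
Frame 3: TGT GCA CGG AAT ATT GAA TGA AAC — no ATG→stop ORF.
Longest: frame 2, positions 2–19, 18 nt = 6 codons = 5 aa. → 5 amino acids.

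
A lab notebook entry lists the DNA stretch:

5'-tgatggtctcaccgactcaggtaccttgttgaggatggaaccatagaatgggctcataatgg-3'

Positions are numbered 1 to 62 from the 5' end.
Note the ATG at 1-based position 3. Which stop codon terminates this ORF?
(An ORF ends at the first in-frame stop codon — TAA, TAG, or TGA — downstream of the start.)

Codons from position 3: ATG (3–5), GTC (6–8), TCA (9–11), CCG (12–14), ACT (15–17), CAG (18–20), GTA (21–23), CCT (24–26), TGT (27–29), TGA (30–32).
The first in-frame stop codon is TGA.

TGA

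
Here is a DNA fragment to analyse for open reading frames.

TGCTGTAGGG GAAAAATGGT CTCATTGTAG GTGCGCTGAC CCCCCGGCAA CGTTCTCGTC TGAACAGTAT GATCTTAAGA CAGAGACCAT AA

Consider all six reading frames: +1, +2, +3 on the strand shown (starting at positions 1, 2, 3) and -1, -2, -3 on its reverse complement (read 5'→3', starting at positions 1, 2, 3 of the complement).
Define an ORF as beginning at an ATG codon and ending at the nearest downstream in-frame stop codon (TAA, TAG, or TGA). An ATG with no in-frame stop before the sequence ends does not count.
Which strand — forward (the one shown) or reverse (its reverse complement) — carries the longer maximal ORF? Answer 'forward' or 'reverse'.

Reverse complement (5'→3'): TTATGGTCTCTGTCTTAAGATCATACTGTTCAGACGAGAACGTTGCCGGGGGGTCAGCGCACCTACAATGAGACCATTTTTCCCCTACAGCA
Frame +1: TGC TGT AGG GGA AAA ATG GTC TCA TTG TAG GTG CGC TGA CCC CCC GGC AAC GTT CTC GTC TGA ACA GTA TGA TCT TAA GAC AGA GAC CAT — ATG at 16, stop TAG at 28 → 15 nt.
Frame +2: GCT GTA GGG GAA AAA TGG TCT CAT TGT AGG TGC GCT GAC CCC CCG GCA ACG TTC TCG TCT GAA CAG TAT GAT CTT AAG ACA GAG ACC ATA — no ATG→stop ORF.
Frame +3: CTG TAG GGG AAA AAT GGT CTC ATT GTA GGT GCG CTG ACC CCC CGG CAA CGT TCT CGT CTG AAC AGT ATG ATC TTA AGA CAG AGA CCA TAA — ATG at 69, stop TAA at 90 → 24 nt.
Frame -1: TTA TGG TCT CTG TCT TAA GAT CAT ACT GTT CAG ACG AGA ACG TTG CCG GGG GGT CAG CGC ACC TAC AAT GAG ACC ATT TTT CCC CTA CAG — no ATG→stop ORF.
Frame -2: TAT GGT CTC TGT CTT AAG ATC ATA CTG TTC AGA CGA GAA CGT TGC CGG GGG GTC AGC GCA CCT ACA ATG AGA CCA TTT TTC CCC TAC AGC — no ATG→stop ORF.
Frame -3: ATG GTC TCT GTC TTA AGA TCA TAC TGT TCA GAC GAG AAC GTT GCC GGG GGG TCA GCG CAC CTA CAA TGA GAC CAT TTT TCC CCT ACA GCA — ATG at 3, stop TGA at 69 → 69 nt.
Forward-strand max 24 nt; reverse-strand max 69 nt. The reverse strand has the longer ORF.

reverse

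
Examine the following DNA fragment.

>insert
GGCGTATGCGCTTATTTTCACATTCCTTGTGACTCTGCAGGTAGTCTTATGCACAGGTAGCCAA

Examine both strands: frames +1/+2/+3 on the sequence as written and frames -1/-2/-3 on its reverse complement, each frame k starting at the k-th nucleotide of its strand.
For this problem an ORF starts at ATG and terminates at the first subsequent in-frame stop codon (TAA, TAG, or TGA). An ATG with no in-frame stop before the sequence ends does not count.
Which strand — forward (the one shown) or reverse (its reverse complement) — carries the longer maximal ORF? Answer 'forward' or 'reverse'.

forward

Reverse complement (5'→3'): TTGGCTACCTGTGCATAAGACTACCTGCAGAGTCACAAGGAATGTGAAAATAAGCGCATACGCC
Frame +1: GGC GTA TGC GCT TAT TTT CAC ATT CCT TGT GAC TCT GCA GGT AGT CTT ATG CAC AGG TAG CCA — ATG at 49, stop TAG at 58 → 12 nt.
Frame +2: GCG TAT GCG CTT ATT TTC ACA TTC CTT GTG ACT CTG CAG GTA GTC TTA TGC ACA GGT AGC CAA — no ATG→stop ORF.
Frame +3: CGT ATG CGC TTA TTT TCA CAT TCC TTG TGA CTC TGC AGG TAG TCT TAT GCA CAG GTA GCC — ATG at 6, stop TGA at 30 → 27 nt.
Frame -1: TTG GCT ACC TGT GCA TAA GAC TAC CTG CAG AGT CAC AAG GAA TGT GAA AAT AAG CGC ATA CGC — no ATG→stop ORF.
Frame -2: TGG CTA CCT GTG CAT AAG ACT ACC TGC AGA GTC ACA AGG AAT GTG AAA ATA AGC GCA TAC GCC — no ATG→stop ORF.
Frame -3: GGC TAC CTG TGC ATA AGA CTA CCT GCA GAG TCA CAA GGA ATG TGA AAA TAA GCG CAT ACG — ATG at 42, stop TGA at 45 → 6 nt.
Forward-strand max 27 nt; reverse-strand max 6 nt. The forward strand has the longer ORF.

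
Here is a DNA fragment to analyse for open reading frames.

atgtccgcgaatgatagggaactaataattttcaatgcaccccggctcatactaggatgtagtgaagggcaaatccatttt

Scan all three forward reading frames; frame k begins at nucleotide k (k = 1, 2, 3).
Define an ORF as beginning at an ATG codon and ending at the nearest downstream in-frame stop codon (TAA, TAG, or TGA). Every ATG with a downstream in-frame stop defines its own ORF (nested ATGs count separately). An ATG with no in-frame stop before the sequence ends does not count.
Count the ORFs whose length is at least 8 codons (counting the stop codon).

Frame 1: ATG TCC GCG AAT GAT AGG GAA CTA ATA ATT TTC AAT GCA CCC CGG CTC ATA CTA GGA TGT AGT GAA GGG CAA ATC CAT TTT — no ATG→stop ORF.
Frame 2: TGT CCG CGA ATG ATA GGG AAC TAA TAA TTT TCA ATG CAC CCC GGC TCA TAC TAG GAT GTA GTG AAG GGC AAA TCC ATT — ATG at 11, stop TAA at 23 → 15 nt; ATG at 35, stop TAG at 53 → 21 nt.
Frame 3: GTC CGC GAA TGA TAG GGA ACT AAT AAT TTT CAA TGC ACC CCG GCT CAT ACT AGG ATG TAG TGA AGG GCA AAT CCA TTT — ATG at 57, stop TAG at 60 → 6 nt.
No ORF reaches 8 codons. Count = 0.

0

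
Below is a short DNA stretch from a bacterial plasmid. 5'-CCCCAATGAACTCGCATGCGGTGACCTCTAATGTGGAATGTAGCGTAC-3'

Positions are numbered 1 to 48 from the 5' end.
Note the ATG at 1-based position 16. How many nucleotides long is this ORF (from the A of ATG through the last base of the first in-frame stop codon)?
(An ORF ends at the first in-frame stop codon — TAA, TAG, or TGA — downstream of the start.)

Codons from position 16: ATG (16–18), CGG (19–21), TGA (22–24).
TGA is the first in-frame stop; ORF spans 16–24, 9 nucleotides.

9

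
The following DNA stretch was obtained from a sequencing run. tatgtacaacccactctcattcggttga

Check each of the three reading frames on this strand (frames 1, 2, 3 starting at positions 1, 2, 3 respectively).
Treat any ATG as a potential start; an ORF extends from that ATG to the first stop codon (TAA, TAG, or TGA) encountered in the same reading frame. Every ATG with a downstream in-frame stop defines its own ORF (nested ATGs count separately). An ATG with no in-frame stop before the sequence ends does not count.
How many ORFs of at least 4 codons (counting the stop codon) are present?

Frame 1: TAT GTA CAA CCC ACT CTC ATT CGG TTG — no ATG→stop ORF.
Frame 2: ATG TAC AAC CCA CTC TCA TTC GGT TGA — ATG at 2, stop TGA at 26 → 27 nt.
Frame 3: TGT ACA ACC CAC TCT CAT TCG GTT — no ATG→stop ORF.
ORFs ≥ 4 codons: frame 2 2–28 (9 codons). Count = 1.

1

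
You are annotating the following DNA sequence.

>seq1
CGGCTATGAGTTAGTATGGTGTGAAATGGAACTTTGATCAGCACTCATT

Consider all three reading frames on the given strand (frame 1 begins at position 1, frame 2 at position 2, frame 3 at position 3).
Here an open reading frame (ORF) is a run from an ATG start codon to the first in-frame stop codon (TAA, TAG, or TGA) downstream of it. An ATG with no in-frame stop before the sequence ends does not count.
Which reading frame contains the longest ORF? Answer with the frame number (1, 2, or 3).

Frame 1: CGG CTA TGA GTT AGT ATG GTG TGA AAT GGA ACT TTG ATC AGC ACT CAT — ATG at 16, stop TGA at 22 → 9 nt.
Frame 2: GGC TAT GAG TTA GTA TGG TGT GAA ATG GAA CTT TGA TCA GCA CTC ATT — ATG at 26, stop TGA at 35 → 12 nt.
Frame 3: GCT ATG AGT TAG TAT GGT GTG AAA TGG AAC TTT GAT CAG CAC TCA — ATG at 6, stop TAG at 12 → 9 nt.
Longest ORF is 12 nt in frame 2 (positions 26–37).

2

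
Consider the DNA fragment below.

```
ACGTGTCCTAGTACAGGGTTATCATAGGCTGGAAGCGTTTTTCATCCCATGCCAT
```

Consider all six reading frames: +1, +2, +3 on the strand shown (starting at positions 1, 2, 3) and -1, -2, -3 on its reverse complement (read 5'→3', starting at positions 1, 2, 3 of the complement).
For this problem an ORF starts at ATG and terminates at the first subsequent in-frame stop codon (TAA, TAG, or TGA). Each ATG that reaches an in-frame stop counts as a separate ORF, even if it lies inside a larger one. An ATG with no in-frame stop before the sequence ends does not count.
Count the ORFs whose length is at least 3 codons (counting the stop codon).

4

Reverse complement (5'→3'): ATGGCATGGGATGAAAAACGCTTCCAGCCTATGATAACCCTGTACTAGGACACGT
Frame +1: ACG TGT CCT AGT ACA GGG TTA TCA TAG GCT GGA AGC GTT TTT CAT CCC ATG CCA — no ATG→stop ORF.
Frame +2: CGT GTC CTA GTA CAG GGT TAT CAT AGG CTG GAA GCG TTT TTC ATC CCA TGC CAT — no ATG→stop ORF.
Frame +3: GTG TCC TAG TAC AGG GTT ATC ATA GGC TGG AAG CGT TTT TCA TCC CAT GCC — no ATG→stop ORF.
Frame -1: ATG GCA TGG GAT GAA AAA CGC TTC CAG CCT ATG ATA ACC CTG TAC TAG GAC ACG — ATG at 1, stop TAG at 46 → 48 nt; ATG at 31, stop TAG at 46 → 18 nt.
Frame -2: TGG CAT GGG ATG AAA AAC GCT TCC AGC CTA TGA TAA CCC TGT ACT AGG ACA CGT — ATG at 11, stop TGA at 32 → 24 nt.
Frame -3: GGC ATG GGA TGA AAA ACG CTT CCA GCC TAT GAT AAC CCT GTA CTA GGA CAC — ATG at 6, stop TGA at 12 → 9 nt.
ORFs ≥ 3 codons: frame -1 1–48 (16 codons), frame -1 31–48 (6 codons), frame -2 11–34 (8 codons), frame -3 6–14 (3 codons). Count = 4.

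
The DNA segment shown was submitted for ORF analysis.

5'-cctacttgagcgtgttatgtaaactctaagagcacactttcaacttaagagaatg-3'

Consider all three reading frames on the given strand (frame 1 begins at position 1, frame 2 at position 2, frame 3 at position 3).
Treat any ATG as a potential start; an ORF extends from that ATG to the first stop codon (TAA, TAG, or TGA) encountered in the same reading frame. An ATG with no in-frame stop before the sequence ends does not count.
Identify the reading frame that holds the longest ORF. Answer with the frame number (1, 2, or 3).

2

Frame 1: CCT ACT TGA GCG TGT TAT GTA AAC TCT AAG AGC ACA CTT TCA ACT TAA GAG AAT — no ATG→stop ORF.
Frame 2: CTA CTT GAG CGT GTT ATG TAA ACT CTA AGA GCA CAC TTT CAA CTT AAG AGA ATG — ATG at 17, stop TAA at 20 → 6 nt.
Frame 3: TAC TTG AGC GTG TTA TGT AAA CTC TAA GAG CAC ACT TTC AAC TTA AGA GAA — no ATG→stop ORF.
Longest ORF is 6 nt in frame 2 (positions 17–22).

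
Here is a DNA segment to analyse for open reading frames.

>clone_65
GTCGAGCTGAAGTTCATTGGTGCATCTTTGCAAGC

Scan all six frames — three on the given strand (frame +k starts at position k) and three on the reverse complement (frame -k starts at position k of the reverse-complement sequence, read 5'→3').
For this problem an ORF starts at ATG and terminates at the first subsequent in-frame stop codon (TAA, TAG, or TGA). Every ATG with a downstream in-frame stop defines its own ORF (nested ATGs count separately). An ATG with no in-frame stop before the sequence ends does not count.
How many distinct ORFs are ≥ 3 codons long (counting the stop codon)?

Reverse complement (5'→3'): GCTTGCAAAGATGCACCAATGAACTTCAGCTCGAC
Frame +1: GTC GAG CTG AAG TTC ATT GGT GCA TCT TTG CAA — no ATG→stop ORF.
Frame +2: TCG AGC TGA AGT TCA TTG GTG CAT CTT TGC AAG — no ATG→stop ORF.
Frame +3: CGA GCT GAA GTT CAT TGG TGC ATC TTT GCA AGC — no ATG→stop ORF.
Frame -1: GCT TGC AAA GAT GCA CCA ATG AAC TTC AGC TCG — no ATG→stop ORF.
Frame -2: CTT GCA AAG ATG CAC CAA TGA ACT TCA GCT CGA — ATG at 11, stop TGA at 20 → 12 nt.
Frame -3: TTG CAA AGA TGC ACC AAT GAA CTT CAG CTC GAC — no ATG→stop ORF.
ORFs ≥ 3 codons: frame -2 11–22 (4 codons). Count = 1.

1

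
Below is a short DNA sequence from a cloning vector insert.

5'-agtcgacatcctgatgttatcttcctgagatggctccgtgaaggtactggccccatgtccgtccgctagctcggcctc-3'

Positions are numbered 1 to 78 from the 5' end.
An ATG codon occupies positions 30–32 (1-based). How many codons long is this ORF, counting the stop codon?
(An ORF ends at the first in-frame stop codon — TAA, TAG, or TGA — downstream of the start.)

Codons from position 30: ATG (30–32), GCT (33–35), CCG (36–38), TGA (39–41).
TGA is the first in-frame stop; that's 4 codons including the stop.

4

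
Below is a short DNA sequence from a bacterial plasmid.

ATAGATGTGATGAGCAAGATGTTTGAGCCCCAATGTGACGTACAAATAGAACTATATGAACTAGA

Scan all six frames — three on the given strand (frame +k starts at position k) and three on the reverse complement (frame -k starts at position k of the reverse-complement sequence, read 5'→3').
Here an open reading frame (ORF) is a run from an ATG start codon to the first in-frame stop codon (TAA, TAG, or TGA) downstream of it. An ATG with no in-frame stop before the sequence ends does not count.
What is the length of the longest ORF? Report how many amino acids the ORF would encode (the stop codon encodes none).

2

Reverse complement (5'→3'): TCTAGTTCATATAGTTCTATTTGTACGTCACATTGGGGCTCAAACATCTTGCTCATCACATCTAT
Frame +1: ATA GAT GTG ATG AGC AAG ATG TTT GAG CCC CAA TGT GAC GTA CAA ATA GAA CTA TAT GAA CTA — no ATG→stop ORF.
Frame +2: TAG ATG TGA TGA GCA AGA TGT TTG AGC CCC AAT GTG ACG TAC AAA TAG AAC TAT ATG AAC TAG — ATG at 5, stop TGA at 8 → 6 nt; ATG at 56, stop TAG at 62 → 9 nt.
Frame +3: AGA TGT GAT GAG CAA GAT GTT TGA GCC CCA ATG TGA CGT ACA AAT AGA ACT ATA TGA ACT AGA — ATG at 33, stop TGA at 36 → 6 nt.
Frame -1: TCT AGT TCA TAT AGT TCT ATT TGT ACG TCA CAT TGG GGC TCA AAC ATC TTG CTC ATC ACA TCT — no ATG→stop ORF.
Frame -2: CTA GTT CAT ATA GTT CTA TTT GTA CGT CAC ATT GGG GCT CAA ACA TCT TGC TCA TCA CAT CTA — no ATG→stop ORF.
Frame -3: TAG TTC ATA TAG TTC TAT TTG TAC GTC ACA TTG GGG CTC AAA CAT CTT GCT CAT CAC ATC TAT — no ATG→stop ORF.
Longest: frame +2, positions 56–64, 9 nt = 3 codons = 2 aa. → 2 amino acids.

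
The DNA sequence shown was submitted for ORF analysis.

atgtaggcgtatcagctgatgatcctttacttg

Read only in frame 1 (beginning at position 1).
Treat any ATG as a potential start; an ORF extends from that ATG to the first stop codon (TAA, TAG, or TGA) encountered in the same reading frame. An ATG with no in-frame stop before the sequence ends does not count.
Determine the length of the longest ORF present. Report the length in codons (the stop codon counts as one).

Frame 1: ATG TAG GCG TAT CAG CTG ATG ATC CTT TAC TTG — ATG at 1, stop TAG at 4 → 6 nt.
Longest: frame 1, positions 1–6, 6 nt = 2 codons = 1 aa. → 2 codons.

2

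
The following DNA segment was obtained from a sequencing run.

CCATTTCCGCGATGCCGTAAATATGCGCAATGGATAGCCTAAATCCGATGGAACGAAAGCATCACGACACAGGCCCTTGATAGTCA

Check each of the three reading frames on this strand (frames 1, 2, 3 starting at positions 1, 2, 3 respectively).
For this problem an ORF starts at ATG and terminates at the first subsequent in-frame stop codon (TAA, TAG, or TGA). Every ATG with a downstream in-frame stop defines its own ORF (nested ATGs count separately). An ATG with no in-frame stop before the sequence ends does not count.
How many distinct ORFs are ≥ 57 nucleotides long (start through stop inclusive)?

Frame 1: CCA TTT CCG CGA TGC CGT AAA TAT GCG CAA TGG ATA GCC TAA ATC CGA TGG AAC GAA AGC ATC ACG ACA CAG GCC CTT GAT AGT — no ATG→stop ORF.
Frame 2: CAT TTC CGC GAT GCC GTA AAT ATG CGC AAT GGA TAG CCT AAA TCC GAT GGA ACG AAA GCA TCA CGA CAC AGG CCC TTG ATA GTC — ATG at 23, stop TAG at 35 → 15 nt.
Frame 3: ATT TCC GCG ATG CCG TAA ATA TGC GCA ATG GAT AGC CTA AAT CCG ATG GAA CGA AAG CAT CAC GAC ACA GGC CCT TGA TAG TCA — ATG at 12, stop TAA at 18 → 9 nt; ATG at 30, stop TGA at 78 → 51 nt; ATG at 48, stop TGA at 78 → 33 nt.
No ORF reaches 57 nucleotides. Count = 0.

0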